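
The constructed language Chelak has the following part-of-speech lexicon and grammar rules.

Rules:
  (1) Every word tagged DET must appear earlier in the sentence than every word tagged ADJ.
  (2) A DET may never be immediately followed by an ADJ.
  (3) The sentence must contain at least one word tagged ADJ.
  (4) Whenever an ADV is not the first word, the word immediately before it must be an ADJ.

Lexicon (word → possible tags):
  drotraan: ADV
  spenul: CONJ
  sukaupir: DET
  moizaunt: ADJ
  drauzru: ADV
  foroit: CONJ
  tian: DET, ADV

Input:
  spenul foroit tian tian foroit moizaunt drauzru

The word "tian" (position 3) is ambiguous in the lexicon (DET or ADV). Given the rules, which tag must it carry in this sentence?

Candidates per position — 1:spenul {CONJ}; 2:foroit {CONJ}; 3:tian {DET,ADV}; 4:tian {DET,ADV}; 5:foroit {CONJ}; 6:moizaunt {ADJ}; 7:drauzru {ADV}.
If word 3 were ADV, no tagging could satisfy rule 4; so word 3 is DET.
If word 4 were ADV, no tagging could satisfy rule 4; so word 4 is DET.
That leaves exactly one tagging: CONJ CONJ DET DET CONJ ADJ ADV.
Verifying each rule — rule 1 satisfied; rule 2 satisfied; rule 3 satisfied; rule 4 satisfied.

DET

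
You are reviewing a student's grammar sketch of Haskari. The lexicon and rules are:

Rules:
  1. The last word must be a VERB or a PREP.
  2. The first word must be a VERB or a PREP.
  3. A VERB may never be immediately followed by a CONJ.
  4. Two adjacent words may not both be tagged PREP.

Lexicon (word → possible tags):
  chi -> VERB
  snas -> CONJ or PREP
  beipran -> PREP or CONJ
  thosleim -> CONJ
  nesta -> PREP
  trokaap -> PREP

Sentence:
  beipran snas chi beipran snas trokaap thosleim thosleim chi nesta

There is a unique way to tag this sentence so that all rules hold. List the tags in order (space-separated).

PREP CONJ VERB PREP CONJ PREP CONJ CONJ VERB PREP

Candidates per position — 1:beipran {PREP,CONJ}; 2:snas {CONJ,PREP}; 3:chi {VERB}; 4:beipran {PREP,CONJ}; 5:snas {CONJ,PREP}; 6:trokaap {PREP}; 7:thosleim {CONJ}; 8:thosleim {CONJ}; 9:chi {VERB}; 10:nesta {PREP}.
At position 1, choosing CONJ makes rule 2 impossible to satisfy; hence PREP.
At position 2, choosing PREP makes rule 4 impossible to satisfy; hence CONJ.
At position 4, choosing CONJ makes rule 3 impossible to satisfy; hence PREP.
At position 5, choosing PREP makes rule 4 impossible to satisfy; hence CONJ.
So the tagging must be: PREP CONJ VERB PREP CONJ PREP CONJ CONJ VERB PREP.
Rule-by-rule: rule 1 satisfied; rule 2 satisfied; rule 3 satisfied; rule 4 satisfied.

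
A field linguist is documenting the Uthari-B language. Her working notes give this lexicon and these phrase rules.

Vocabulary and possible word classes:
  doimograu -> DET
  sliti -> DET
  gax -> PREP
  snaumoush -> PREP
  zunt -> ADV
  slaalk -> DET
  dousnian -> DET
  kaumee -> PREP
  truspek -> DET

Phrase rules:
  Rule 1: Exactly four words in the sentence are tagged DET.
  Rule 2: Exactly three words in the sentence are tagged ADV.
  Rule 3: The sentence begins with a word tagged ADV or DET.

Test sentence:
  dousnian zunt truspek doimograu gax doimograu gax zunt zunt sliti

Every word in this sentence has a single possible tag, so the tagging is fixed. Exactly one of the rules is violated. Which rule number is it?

1

Fixed tagging: DET ADV DET DET PREP DET PREP ADV ADV DET.
Rule check: R1 fail, R2 pass, R3 pass.
Only rule 1 fails.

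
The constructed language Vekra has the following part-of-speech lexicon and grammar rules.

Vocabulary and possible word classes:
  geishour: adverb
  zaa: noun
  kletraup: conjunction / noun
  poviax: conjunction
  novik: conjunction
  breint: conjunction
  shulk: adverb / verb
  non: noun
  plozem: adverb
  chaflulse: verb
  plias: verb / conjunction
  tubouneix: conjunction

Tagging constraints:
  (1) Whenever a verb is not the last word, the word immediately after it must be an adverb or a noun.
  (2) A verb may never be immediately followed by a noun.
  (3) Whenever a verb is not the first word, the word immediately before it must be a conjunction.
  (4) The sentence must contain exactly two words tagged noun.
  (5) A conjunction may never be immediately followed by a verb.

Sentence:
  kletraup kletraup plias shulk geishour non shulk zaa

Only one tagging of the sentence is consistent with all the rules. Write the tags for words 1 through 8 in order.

conjunction conjunction conjunction adverb adverb noun adverb noun

Candidates per position — 1:kletraup {conjunction,noun}; 2:kletraup {conjunction,noun}; 3:plias {verb,conjunction}; 4:shulk {adverb,verb}; 5:geishour {adverb}; 6:non {noun}; 7:shulk {adverb,verb}; 8:zaa {noun}.
Position 1: noun is ruled out by rule 4; that leaves conjunction.
Position 2: noun is ruled out by rule 4; that leaves conjunction.
Position 3: verb is ruled out by rule 5; that leaves conjunction.
Position 4: verb is ruled out by rule 5; that leaves adverb.
Position 7: verb is ruled out by rule 2; that leaves adverb.
That leaves exactly one tagging: conjunction conjunction conjunction adverb adverb noun adverb noun.
Verifying each rule — rule 1 satisfied; rule 2 satisfied; rule 3 satisfied; rule 4 satisfied; rule 5 satisfied.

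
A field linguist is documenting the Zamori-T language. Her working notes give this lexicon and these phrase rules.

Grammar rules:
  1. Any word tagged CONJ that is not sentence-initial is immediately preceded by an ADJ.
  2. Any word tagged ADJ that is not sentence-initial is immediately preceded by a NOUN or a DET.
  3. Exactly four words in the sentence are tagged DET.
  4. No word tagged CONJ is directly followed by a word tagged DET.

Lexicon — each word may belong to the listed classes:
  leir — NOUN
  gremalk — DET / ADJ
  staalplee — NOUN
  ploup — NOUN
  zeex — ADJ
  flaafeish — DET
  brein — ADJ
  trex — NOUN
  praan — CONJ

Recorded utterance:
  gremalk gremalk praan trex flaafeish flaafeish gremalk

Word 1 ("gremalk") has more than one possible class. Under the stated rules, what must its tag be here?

DET

Candidates per position — 1:gremalk {DET,ADJ}; 2:gremalk {DET,ADJ}; 3:praan {CONJ}; 4:trex {NOUN}; 5:flaafeish {DET}; 6:flaafeish {DET}; 7:gremalk {DET,ADJ}.
Word 2 cannot be DET — rule 1 would then fail for every completion. It is ADJ.
Word 7 cannot be ADJ — rule 3 would then fail for every completion. It is DET.
Word 1 cannot be ADJ — rule 2 would then fail for every completion. It is DET.
The unique satisfying tagging is: DET ADJ CONJ NOUN DET DET DET.
Rule-by-rule: rule 1 holds; rule 2 holds; rule 3 holds; rule 4 holds.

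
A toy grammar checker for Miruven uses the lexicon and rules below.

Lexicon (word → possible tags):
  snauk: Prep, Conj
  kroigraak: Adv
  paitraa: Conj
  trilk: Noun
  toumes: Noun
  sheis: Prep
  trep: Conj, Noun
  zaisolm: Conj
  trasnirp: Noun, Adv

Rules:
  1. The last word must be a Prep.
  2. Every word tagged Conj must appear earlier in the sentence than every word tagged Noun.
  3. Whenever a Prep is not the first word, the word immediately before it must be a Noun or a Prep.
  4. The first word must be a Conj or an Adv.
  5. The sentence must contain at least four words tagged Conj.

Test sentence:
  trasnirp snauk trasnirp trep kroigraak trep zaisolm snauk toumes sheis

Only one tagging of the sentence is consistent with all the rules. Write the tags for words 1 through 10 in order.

Adv Conj Adv Conj Adv Conj Conj Conj Noun Prep

Candidates per position — 1:trasnirp {Noun,Adv}; 2:snauk {Prep,Conj}; 3:trasnirp {Noun,Adv}; 4:trep {Conj,Noun}; 5:kroigraak {Adv}; 6:trep {Conj,Noun}; 7:zaisolm {Conj}; 8:snauk {Prep,Conj}; 9:toumes {Noun}; 10:sheis {Prep}.
If word 1 were Noun, no tagging could satisfy rule 2; so word 1 is Adv.
If word 2 were Prep, no tagging could satisfy rule 3; so word 2 is Conj.
If word 3 were Noun, no tagging could satisfy rule 2; so word 3 is Adv.
If word 4 were Noun, no tagging could satisfy rule 2; so word 4 is Conj.
If word 6 were Noun, no tagging could satisfy rule 2; so word 6 is Conj.
If word 8 were Prep, no tagging could satisfy rule 3; so word 8 is Conj.
That leaves exactly one tagging: Adv Conj Adv Conj Adv Conj Conj Conj Noun Prep.
Checking: rule 1 ✓; rule 2 ✓; rule 3 ✓; rule 4 ✓; rule 5 ✓.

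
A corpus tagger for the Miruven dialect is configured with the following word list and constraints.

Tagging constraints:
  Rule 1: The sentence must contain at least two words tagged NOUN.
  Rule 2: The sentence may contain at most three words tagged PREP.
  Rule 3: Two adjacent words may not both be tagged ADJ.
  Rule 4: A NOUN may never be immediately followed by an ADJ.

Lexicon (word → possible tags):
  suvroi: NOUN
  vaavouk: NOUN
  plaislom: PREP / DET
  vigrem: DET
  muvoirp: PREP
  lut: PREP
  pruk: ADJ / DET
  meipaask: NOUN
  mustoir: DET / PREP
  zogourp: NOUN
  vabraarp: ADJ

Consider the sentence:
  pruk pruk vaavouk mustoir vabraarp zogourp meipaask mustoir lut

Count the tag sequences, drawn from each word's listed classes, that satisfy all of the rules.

Candidates per position — 1:pruk {ADJ,DET}; 2:pruk {ADJ,DET}; 3:vaavouk {NOUN}; 4:mustoir {DET,PREP}; 5:vabraarp {ADJ}; 6:zogourp {NOUN}; 7:meipaask {NOUN}; 8:mustoir {DET,PREP}; 9:lut {PREP}.
There are 16 candidate sequences in total.
Checking each against the rules leaves 12 sequences.
Count = 12.

12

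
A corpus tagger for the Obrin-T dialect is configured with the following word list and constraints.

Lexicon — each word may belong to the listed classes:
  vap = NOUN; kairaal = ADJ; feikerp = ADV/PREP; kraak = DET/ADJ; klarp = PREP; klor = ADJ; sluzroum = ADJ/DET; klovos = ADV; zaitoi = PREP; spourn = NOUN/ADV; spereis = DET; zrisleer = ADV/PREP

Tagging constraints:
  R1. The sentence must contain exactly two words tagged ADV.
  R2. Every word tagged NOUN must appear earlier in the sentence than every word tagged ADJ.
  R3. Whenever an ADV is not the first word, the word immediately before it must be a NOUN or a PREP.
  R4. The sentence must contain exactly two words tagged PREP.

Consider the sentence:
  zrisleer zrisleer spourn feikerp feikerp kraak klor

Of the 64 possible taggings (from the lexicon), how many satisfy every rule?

8

Candidates per position — 1:zrisleer {ADV,PREP}; 2:zrisleer {ADV,PREP}; 3:spourn {NOUN,ADV}; 4:feikerp {ADV,PREP}; 5:feikerp {ADV,PREP}; 6:kraak {DET,ADJ}; 7:klor {ADJ}.
There are 64 candidate sequences in total.
Checking each against the rules leaves 8 sequences.
Count = 8.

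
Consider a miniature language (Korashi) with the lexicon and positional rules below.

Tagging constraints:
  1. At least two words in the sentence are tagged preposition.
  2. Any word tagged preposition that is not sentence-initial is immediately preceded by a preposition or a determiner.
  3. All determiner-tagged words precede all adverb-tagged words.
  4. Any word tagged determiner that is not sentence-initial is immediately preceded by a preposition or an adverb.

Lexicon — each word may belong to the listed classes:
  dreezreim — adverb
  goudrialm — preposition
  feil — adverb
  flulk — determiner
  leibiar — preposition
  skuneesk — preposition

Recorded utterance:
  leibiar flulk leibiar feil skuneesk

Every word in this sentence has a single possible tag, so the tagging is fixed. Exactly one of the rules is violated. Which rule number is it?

2

Fixed tagging: preposition determiner preposition adverb preposition.
Rule check: R1 ok, R2 fails, R3 ok, R4 ok.
Only rule 2 fails.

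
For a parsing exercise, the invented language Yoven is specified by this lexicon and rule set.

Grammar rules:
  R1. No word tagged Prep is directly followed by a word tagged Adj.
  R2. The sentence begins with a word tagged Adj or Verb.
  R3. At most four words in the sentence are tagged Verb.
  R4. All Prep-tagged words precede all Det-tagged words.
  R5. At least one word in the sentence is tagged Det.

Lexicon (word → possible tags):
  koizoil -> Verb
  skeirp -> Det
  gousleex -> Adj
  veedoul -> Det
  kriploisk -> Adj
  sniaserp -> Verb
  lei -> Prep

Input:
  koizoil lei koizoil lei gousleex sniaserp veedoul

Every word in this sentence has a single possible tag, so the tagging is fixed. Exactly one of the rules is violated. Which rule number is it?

1

Fixed tagging: Verb Prep Verb Prep Adj Verb Det.
Rule check: R1 fail, R2 pass, R3 pass, R4 pass, R5 pass.
Only rule 1 fails.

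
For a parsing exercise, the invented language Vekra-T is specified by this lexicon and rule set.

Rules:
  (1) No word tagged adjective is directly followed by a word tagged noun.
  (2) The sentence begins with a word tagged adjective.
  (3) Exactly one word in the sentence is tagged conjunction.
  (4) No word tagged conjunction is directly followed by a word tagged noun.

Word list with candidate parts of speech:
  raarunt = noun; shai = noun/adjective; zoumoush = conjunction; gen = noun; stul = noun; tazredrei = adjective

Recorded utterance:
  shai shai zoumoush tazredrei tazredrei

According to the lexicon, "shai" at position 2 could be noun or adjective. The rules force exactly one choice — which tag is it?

Candidates per position — 1:shai {noun,adjective}; 2:shai {noun,adjective}; 3:zoumoush {conjunction}; 4:tazredrei {adjective}; 5:tazredrei {adjective}.
If word 1 were noun, no tagging could satisfy rule 2; so word 1 is adjective.
If word 2 were noun, no tagging could satisfy rule 1; so word 2 is adjective.
The only consistent sequence is: adjective adjective conjunction adjective adjective.
Verifying each rule — rule 1 satisfied; rule 2 satisfied; rule 3 satisfied; rule 4 satisfied.

adjective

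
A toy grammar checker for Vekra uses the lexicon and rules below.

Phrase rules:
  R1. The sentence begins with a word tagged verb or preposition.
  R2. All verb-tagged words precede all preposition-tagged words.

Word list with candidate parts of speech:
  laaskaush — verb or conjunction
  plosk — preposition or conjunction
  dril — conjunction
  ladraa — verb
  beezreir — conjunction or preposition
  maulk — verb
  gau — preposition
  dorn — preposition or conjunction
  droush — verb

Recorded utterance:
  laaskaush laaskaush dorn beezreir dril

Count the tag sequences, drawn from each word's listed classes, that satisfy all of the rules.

Candidates per position — 1:laaskaush {verb,conjunction}; 2:laaskaush {verb,conjunction}; 3:dorn {preposition,conjunction}; 4:beezreir {conjunction,preposition}; 5:dril {conjunction}.
There are 16 candidate sequences in total.
Checking each against the rules leaves 8 sequences.
Count = 8.

8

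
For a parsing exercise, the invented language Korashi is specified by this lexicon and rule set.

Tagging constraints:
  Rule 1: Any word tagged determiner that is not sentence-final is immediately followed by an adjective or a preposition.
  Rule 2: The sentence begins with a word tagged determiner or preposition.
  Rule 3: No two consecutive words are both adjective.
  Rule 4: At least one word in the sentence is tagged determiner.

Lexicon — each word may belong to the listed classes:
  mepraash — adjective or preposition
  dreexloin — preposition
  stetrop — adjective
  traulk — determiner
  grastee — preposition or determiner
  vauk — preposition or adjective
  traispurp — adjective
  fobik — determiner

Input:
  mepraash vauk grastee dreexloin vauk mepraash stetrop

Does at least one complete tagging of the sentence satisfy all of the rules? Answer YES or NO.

YES

Candidates per position — 1:mepraash {adjective,preposition}; 2:vauk {preposition,adjective}; 3:grastee {preposition,determiner}; 4:dreexloin {preposition}; 5:vauk {preposition,adjective}; 6:mepraash {adjective,preposition}; 7:stetrop {adjective}.
One satisfying assignment: preposition preposition determiner preposition preposition preposition adjective.
Rule-by-rule: rule 1 satisfied; rule 2 satisfied; rule 3 satisfied; rule 4 satisfied.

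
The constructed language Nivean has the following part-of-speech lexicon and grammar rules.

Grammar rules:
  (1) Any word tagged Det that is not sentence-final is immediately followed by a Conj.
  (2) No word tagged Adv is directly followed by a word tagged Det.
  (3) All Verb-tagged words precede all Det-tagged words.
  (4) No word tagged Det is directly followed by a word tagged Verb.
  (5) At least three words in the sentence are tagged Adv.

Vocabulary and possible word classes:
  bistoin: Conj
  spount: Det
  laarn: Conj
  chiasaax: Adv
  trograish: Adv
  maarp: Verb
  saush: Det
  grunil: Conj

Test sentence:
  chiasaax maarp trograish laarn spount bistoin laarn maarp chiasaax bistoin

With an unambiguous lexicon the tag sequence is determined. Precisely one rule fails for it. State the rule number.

Fixed tagging: Adv Verb Adv Conj Det Conj Conj Verb Adv Conj.
Rule check: R1 pass, R2 pass, R3 fail, R4 pass, R5 pass.
Only rule 3 fails.

3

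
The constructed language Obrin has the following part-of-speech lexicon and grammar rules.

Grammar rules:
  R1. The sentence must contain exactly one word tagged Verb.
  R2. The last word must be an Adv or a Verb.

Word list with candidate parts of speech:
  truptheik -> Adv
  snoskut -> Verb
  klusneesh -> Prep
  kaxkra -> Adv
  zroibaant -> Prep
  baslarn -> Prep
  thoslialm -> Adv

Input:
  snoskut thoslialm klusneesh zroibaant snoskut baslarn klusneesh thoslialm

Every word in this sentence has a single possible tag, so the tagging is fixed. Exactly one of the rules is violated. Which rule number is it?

Fixed tagging: Verb Adv Prep Prep Verb Prep Prep Adv.
Applying the rules: R1 violated, R2 holds.
Only rule 1 fails.

1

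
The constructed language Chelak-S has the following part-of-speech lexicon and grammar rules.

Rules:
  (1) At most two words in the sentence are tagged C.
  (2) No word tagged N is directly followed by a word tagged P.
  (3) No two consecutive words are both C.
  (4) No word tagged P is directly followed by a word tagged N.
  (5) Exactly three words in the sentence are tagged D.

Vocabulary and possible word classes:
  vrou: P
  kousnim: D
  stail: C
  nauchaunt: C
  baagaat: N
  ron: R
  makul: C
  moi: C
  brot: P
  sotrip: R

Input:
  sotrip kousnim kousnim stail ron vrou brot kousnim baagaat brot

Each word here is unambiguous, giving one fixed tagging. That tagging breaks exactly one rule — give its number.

2

Fixed tagging: R D D C R P P D N P.
Rule check: R1 ok, R2 fails, R3 ok, R4 ok, R5 ok.
Only rule 2 fails.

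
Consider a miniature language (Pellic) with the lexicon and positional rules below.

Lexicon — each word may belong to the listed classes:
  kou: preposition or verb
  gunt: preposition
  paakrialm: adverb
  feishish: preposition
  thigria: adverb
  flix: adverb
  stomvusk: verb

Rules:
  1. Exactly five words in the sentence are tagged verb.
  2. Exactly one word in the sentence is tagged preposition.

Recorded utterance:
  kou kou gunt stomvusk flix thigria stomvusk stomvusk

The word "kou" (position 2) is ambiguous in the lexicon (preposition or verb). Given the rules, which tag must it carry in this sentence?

verb

Candidates per position — 1:kou {preposition,verb}; 2:kou {preposition,verb}; 3:gunt {preposition}; 4:stomvusk {verb}; 5:flix {adverb}; 6:thigria {adverb}; 7:stomvusk {verb}; 8:stomvusk {verb}.
Position 1: preposition is ruled out by rule 1; that leaves verb.
Position 2: preposition is ruled out by rule 1; that leaves verb.
The only consistent sequence is: verb verb preposition verb adverb adverb verb verb.
Verifying each rule — rule 1 ✓; rule 2 ✓.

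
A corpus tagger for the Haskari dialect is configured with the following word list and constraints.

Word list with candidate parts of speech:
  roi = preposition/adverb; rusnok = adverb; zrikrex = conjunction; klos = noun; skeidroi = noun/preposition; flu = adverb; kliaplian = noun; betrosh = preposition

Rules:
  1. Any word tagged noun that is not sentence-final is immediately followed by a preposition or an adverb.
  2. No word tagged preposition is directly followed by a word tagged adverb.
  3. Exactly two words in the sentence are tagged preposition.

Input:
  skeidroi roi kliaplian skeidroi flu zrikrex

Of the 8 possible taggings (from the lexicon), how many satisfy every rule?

0

Candidates per position — 1:skeidroi {noun,preposition}; 2:roi {preposition,adverb}; 3:kliaplian {noun}; 4:skeidroi {noun,preposition}; 5:flu {adverb}; 6:zrikrex {conjunction}.
There are 8 candidate sequences in total.
Every candidate sequence violates at least one rule; no consistent tagging exists.
Count = 0.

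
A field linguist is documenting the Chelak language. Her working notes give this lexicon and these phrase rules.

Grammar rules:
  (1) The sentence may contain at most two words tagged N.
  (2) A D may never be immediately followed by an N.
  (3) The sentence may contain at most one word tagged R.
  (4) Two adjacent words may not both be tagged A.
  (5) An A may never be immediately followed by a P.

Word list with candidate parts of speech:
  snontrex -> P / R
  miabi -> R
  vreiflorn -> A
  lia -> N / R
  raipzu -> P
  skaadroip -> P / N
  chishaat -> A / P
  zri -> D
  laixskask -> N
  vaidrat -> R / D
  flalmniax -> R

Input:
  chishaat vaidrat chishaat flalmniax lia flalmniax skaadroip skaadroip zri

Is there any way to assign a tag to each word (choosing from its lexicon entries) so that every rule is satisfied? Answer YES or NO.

NO

Candidates per position — 1:chishaat {A,P}; 2:vaidrat {R,D}; 3:chishaat {A,P}; 4:flalmniax {R}; 5:lia {N,R}; 6:flalmniax {R}; 7:skaadroip {P,N}; 8:skaadroip {P,N}; 9:zri {D}.
Rule 3 cannot be satisfied by any choice of tags from the lexicon.
So there is no consistent tagging.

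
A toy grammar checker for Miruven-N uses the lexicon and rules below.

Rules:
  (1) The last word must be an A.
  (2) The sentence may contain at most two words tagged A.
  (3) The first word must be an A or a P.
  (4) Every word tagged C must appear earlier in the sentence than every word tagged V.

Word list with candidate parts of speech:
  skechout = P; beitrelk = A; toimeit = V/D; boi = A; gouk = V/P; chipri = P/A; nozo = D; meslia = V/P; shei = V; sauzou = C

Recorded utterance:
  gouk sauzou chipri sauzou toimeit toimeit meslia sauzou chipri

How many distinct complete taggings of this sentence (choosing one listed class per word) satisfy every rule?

Candidates per position — 1:gouk {V,P}; 2:sauzou {C}; 3:chipri {P,A}; 4:sauzou {C}; 5:toimeit {V,D}; 6:toimeit {V,D}; 7:meslia {V,P}; 8:sauzou {C}; 9:chipri {P,A}.
There are 64 candidate sequences in total.
The sequences that satisfy every rule: P C P C D D P C A; P C A C D D P C A.
Count = 2.

2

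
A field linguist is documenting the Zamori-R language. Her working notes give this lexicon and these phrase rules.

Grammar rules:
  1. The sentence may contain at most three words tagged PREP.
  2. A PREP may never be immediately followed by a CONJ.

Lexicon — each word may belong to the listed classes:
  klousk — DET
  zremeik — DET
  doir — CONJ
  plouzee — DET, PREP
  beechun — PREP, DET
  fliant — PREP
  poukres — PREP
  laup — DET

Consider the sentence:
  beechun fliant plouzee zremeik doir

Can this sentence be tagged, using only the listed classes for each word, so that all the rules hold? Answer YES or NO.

Candidates per position — 1:beechun {PREP,DET}; 2:fliant {PREP}; 3:plouzee {DET,PREP}; 4:zremeik {DET}; 5:doir {CONJ}.
One satisfying assignment: DET PREP PREP DET CONJ.
Check: rule 1 satisfied; rule 2 satisfied.

YES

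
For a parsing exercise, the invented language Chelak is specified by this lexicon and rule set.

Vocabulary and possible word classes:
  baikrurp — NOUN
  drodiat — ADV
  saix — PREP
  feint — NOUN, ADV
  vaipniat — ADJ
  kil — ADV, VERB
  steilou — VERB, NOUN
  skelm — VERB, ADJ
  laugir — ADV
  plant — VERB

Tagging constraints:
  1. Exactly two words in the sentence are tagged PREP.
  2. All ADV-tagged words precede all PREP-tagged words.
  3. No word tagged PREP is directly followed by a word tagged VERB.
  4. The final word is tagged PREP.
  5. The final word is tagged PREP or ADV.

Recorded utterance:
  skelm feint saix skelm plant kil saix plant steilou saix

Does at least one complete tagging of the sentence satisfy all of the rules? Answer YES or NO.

NO

Candidates per position — 1:skelm {VERB,ADJ}; 2:feint {NOUN,ADV}; 3:saix {PREP}; 4:skelm {VERB,ADJ}; 5:plant {VERB}; 6:kil {ADV,VERB}; 7:saix {PREP}; 8:plant {VERB}; 9:steilou {VERB,NOUN}; 10:saix {PREP}.
Rule 1 cannot be satisfied by any choice of tags from the lexicon.
So there is no consistent tagging.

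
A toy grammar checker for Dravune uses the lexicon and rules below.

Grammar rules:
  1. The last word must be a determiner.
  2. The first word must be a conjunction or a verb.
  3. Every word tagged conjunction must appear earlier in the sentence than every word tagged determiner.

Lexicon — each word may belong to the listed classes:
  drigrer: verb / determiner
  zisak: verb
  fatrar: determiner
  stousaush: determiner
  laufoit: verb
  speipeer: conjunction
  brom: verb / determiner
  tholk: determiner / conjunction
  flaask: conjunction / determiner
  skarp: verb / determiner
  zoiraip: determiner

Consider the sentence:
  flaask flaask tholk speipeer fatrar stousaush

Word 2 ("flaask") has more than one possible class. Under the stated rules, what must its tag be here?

Candidates per position — 1:flaask {conjunction,determiner}; 2:flaask {conjunction,determiner}; 3:tholk {determiner,conjunction}; 4:speipeer {conjunction}; 5:fatrar {determiner}; 6:stousaush {determiner}.
Word 1 cannot be determiner — rule 2 would then fail for every completion. It is conjunction.
Word 2 cannot be determiner — rule 3 would then fail for every completion. It is conjunction.
Word 3 cannot be determiner — rule 3 would then fail for every completion. It is conjunction.
That leaves exactly one tagging: conjunction conjunction conjunction conjunction determiner determiner.
Check: rule 1 ✓; rule 2 ✓; rule 3 ✓.

conjunction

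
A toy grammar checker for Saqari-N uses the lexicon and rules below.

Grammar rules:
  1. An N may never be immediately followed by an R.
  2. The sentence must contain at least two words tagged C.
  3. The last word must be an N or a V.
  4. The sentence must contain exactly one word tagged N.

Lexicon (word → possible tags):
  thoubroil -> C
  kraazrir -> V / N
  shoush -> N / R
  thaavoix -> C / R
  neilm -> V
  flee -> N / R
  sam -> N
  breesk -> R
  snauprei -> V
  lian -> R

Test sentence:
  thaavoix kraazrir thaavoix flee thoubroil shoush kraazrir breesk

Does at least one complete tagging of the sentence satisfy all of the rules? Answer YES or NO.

NO

Candidates per position — 1:thaavoix {C,R}; 2:kraazrir {V,N}; 3:thaavoix {C,R}; 4:flee {N,R}; 5:thoubroil {C}; 6:shoush {N,R}; 7:kraazrir {V,N}; 8:breesk {R}.
Rule 3 cannot be satisfied by any choice of tags from the lexicon.
So there is no consistent tagging.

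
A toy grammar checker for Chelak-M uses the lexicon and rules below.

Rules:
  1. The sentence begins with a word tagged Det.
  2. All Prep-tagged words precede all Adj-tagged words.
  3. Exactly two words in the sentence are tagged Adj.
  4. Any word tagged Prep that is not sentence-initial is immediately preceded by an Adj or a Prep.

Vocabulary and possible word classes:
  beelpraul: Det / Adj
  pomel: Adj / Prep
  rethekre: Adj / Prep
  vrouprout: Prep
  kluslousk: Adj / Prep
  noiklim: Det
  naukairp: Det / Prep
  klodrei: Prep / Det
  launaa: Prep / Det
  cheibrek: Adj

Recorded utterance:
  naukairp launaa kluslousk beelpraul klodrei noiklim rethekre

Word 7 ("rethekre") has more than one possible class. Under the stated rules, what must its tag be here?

Candidates per position — 1:naukairp {Det,Prep}; 2:launaa {Prep,Det}; 3:kluslousk {Adj,Prep}; 4:beelpraul {Det,Adj}; 5:klodrei {Prep,Det}; 6:noiklim {Det}; 7:rethekre {Adj,Prep}.
Position 1: tagging it Prep would leave rule 1 unsatisfiable, so it must be Det.
Position 2: tagging it Prep would leave rule 4 unsatisfiable, so it must be Det.
Position 3: tagging it Prep would leave rule 4 unsatisfiable, so it must be Adj.
Position 5: tagging it Prep would leave rule 2 unsatisfiable, so it must be Det.
Position 7: tagging it Prep would leave rule 2 unsatisfiable, so it must be Adj.
Position 4: tagging it Adj would leave rule 3 unsatisfiable, so it must be Det.
The unique satisfying tagging is: Det Det Adj Det Det Det Adj.
Checking: rule 1 satisfied; rule 2 satisfied; rule 3 satisfied; rule 4 satisfied.

Adj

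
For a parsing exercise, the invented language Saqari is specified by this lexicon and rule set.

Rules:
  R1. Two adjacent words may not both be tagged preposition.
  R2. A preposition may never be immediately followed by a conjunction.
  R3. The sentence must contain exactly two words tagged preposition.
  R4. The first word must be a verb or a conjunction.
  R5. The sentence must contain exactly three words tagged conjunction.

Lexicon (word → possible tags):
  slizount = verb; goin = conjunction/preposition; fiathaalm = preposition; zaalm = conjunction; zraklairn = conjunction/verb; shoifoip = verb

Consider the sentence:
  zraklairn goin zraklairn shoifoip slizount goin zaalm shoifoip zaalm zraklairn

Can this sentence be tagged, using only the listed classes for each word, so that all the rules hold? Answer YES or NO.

NO

Candidates per position — 1:zraklairn {conjunction,verb}; 2:goin {conjunction,preposition}; 3:zraklairn {conjunction,verb}; 4:shoifoip {verb}; 5:slizount {verb}; 6:goin {conjunction,preposition}; 7:zaalm {conjunction}; 8:shoifoip {verb}; 9:zaalm {conjunction}; 10:zraklairn {conjunction,verb}.
Every candidate sequence violates at least one rule; no consistent tagging exists.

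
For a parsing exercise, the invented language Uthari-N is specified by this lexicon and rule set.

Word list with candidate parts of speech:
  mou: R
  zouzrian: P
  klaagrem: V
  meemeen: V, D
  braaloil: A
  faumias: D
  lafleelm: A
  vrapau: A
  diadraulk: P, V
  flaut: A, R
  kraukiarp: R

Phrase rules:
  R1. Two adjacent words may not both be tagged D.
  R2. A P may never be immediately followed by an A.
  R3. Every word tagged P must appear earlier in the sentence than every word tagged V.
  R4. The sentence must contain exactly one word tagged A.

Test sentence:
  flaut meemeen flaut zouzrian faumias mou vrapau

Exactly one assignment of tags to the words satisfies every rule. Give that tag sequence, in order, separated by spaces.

Candidates per position — 1:flaut {A,R}; 2:meemeen {V,D}; 3:flaut {A,R}; 4:zouzrian {P}; 5:faumias {D}; 6:mou {R}; 7:vrapau {A}.
Position 1: tagging it A would leave rule 4 unsatisfiable, so it must be R.
Position 2: tagging it V would leave rule 3 unsatisfiable, so it must be D.
Position 3: tagging it A would leave rule 4 unsatisfiable, so it must be R.
So the tagging must be: R D R P D R A.
Checking: rule 1 holds; rule 2 holds; rule 3 holds; rule 4 holds.

R D R P D R A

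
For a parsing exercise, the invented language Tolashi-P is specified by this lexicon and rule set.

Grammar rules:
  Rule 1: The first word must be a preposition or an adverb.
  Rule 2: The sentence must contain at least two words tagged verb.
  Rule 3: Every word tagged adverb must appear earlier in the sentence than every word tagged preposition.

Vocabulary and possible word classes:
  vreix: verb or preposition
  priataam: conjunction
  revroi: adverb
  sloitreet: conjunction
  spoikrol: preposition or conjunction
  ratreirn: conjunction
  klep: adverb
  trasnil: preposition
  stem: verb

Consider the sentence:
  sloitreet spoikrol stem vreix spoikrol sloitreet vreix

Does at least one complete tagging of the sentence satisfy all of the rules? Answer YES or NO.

Candidates per position — 1:sloitreet {conjunction}; 2:spoikrol {preposition,conjunction}; 3:stem {verb}; 4:vreix {verb,preposition}; 5:spoikrol {preposition,conjunction}; 6:sloitreet {conjunction}; 7:vreix {verb,preposition}.
Rule 1 cannot be satisfied by any choice of tags from the lexicon.
So there is no consistent tagging.

NO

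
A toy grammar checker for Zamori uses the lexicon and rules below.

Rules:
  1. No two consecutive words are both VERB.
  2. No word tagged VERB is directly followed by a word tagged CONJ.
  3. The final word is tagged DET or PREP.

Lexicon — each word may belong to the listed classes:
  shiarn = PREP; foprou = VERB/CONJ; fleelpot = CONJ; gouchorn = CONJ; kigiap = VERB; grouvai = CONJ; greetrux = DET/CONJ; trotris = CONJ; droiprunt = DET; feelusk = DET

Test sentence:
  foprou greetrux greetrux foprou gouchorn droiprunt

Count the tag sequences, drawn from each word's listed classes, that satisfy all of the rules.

Candidates per position — 1:foprou {VERB,CONJ}; 2:greetrux {DET,CONJ}; 3:greetrux {DET,CONJ}; 4:foprou {VERB,CONJ}; 5:gouchorn {CONJ}; 6:droiprunt {DET}.
There are 16 candidate sequences in total.
Checking each against the rules leaves 6 sequences.
Count = 6.

6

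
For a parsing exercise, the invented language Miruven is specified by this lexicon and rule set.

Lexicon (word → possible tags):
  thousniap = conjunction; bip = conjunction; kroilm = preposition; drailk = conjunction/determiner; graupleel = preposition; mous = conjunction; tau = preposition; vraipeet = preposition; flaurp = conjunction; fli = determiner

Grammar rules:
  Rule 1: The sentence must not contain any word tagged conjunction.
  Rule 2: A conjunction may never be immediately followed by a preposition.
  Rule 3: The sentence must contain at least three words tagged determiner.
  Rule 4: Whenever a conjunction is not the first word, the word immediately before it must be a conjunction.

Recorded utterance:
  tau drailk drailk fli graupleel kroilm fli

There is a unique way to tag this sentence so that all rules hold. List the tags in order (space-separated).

Candidates per position — 1:tau {preposition}; 2:drailk {conjunction,determiner}; 3:drailk {conjunction,determiner}; 4:fli {determiner}; 5:graupleel {preposition}; 6:kroilm {preposition}; 7:fli {determiner}.
Position 2: conjunction is ruled out by rule 1; that leaves determiner.
Position 3: conjunction is ruled out by rule 1; that leaves determiner.
The unique satisfying tagging is: preposition determiner determiner determiner preposition preposition determiner.
Verifying each rule — rule 1 satisfied; rule 2 satisfied; rule 3 satisfied; rule 4 satisfied.

preposition determiner determiner determiner preposition preposition determiner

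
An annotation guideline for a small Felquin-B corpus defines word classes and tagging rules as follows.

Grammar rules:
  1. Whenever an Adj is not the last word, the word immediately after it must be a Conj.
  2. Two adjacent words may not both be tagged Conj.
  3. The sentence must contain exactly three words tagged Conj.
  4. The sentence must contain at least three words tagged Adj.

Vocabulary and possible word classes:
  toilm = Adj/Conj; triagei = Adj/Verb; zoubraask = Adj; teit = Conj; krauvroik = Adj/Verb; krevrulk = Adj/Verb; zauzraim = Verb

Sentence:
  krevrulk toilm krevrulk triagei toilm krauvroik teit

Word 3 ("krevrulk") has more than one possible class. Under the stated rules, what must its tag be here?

Verb

Candidates per position — 1:krevrulk {Adj,Verb}; 2:toilm {Adj,Conj}; 3:krevrulk {Adj,Verb}; 4:triagei {Adj,Verb}; 5:toilm {Adj,Conj}; 6:krauvroik {Adj,Verb}; 7:teit {Conj}.
If word 2 were Adj, no tagging could satisfy rule 1; so word 2 is Conj.
If word 3 were Adj, no tagging could satisfy rule 1; so word 3 is Verb.
If word 5 were Adj, no tagging could satisfy rule 1; so word 5 is Conj.
If word 6 were Verb, no tagging could satisfy rule 4; so word 6 is Adj.
If word 1 were Verb, no tagging could satisfy rule 4; so word 1 is Adj.
If word 4 were Verb, no tagging could satisfy rule 4; so word 4 is Adj.
That leaves exactly one tagging: Adj Conj Verb Adj Conj Adj Conj.
Checking: rule 1 ✓; rule 2 ✓; rule 3 ✓; rule 4 ✓.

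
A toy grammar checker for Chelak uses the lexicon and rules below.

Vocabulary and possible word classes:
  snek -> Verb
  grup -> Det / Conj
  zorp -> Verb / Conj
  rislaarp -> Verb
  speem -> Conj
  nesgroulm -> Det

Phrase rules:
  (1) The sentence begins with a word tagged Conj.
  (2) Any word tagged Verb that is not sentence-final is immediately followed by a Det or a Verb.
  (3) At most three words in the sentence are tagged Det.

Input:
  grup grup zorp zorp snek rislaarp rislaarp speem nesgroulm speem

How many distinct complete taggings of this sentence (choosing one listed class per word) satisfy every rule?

Candidates per position — 1:grup {Det,Conj}; 2:grup {Det,Conj}; 3:zorp {Verb,Conj}; 4:zorp {Verb,Conj}; 5:snek {Verb}; 6:rislaarp {Verb}; 7:rislaarp {Verb}; 8:speem {Conj}; 9:nesgroulm {Det}; 10:speem {Conj}.
There are 16 candidate sequences in total.
Rule 2 cannot be satisfied by any choice of tags from the lexicon.
So there is no consistent tagging.
Count = 0.

0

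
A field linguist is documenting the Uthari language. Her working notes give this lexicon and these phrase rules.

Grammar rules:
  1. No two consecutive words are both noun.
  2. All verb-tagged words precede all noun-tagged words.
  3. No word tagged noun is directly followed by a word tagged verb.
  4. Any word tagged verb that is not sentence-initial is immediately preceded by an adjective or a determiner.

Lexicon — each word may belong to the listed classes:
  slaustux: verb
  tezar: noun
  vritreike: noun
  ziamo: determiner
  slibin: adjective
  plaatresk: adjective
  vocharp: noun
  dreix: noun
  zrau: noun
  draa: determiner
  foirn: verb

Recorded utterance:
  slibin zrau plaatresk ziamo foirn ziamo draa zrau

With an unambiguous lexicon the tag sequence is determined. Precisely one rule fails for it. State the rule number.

Fixed tagging: adjective noun adjective determiner verb determiner determiner noun.
Checking each rule: R1 ✓, R2 ✗, R3 ✓, R4 ✓.
Only rule 2 fails.

2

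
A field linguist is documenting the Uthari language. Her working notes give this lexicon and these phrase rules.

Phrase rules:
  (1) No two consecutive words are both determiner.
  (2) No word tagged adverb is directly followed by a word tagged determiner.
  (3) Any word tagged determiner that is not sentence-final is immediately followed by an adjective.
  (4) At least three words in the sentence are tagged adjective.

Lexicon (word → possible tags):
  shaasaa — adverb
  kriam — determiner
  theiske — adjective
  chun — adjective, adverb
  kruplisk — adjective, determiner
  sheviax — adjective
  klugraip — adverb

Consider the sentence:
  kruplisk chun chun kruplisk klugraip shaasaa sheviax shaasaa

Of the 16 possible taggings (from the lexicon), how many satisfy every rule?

6

Candidates per position — 1:kruplisk {adjective,determiner}; 2:chun {adjective,adverb}; 3:chun {adjective,adverb}; 4:kruplisk {adjective,determiner}; 5:klugraip {adverb}; 6:shaasaa {adverb}; 7:sheviax {adjective}; 8:shaasaa {adverb}.
There are 16 candidate sequences in total.
Checking each against the rules leaves 6 sequences.
Count = 6.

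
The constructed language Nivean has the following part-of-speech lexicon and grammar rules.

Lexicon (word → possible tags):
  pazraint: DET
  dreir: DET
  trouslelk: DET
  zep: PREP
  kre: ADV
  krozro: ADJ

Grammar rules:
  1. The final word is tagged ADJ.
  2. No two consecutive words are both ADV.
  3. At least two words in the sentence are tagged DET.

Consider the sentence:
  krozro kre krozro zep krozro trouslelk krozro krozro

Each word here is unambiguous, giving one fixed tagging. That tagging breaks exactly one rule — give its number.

Fixed tagging: ADJ ADV ADJ PREP ADJ DET ADJ ADJ.
Checking each rule: R1 ✓, R2 ✓, R3 ✗.
Only rule 3 fails.

3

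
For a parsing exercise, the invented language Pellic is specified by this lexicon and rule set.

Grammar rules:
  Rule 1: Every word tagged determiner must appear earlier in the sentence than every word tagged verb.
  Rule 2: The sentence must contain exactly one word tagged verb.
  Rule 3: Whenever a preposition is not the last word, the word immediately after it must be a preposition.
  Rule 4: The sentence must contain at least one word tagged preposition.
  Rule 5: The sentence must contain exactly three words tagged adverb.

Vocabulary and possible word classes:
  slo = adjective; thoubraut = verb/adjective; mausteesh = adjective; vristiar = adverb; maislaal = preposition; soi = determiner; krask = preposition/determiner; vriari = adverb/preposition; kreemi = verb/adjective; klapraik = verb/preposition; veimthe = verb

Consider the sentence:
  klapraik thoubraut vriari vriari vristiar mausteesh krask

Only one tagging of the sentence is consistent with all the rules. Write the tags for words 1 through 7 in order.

Candidates per position — 1:klapraik {verb,preposition}; 2:thoubraut {verb,adjective}; 3:vriari {adverb,preposition}; 4:vriari {adverb,preposition}; 5:vristiar {adverb}; 6:mausteesh {adjective}; 7:krask {preposition,determiner}.
Position 1: tagging it preposition would leave rule 3 unsatisfiable, so it must be verb.
Position 2: tagging it verb would leave rule 2 unsatisfiable, so it must be adjective.
Position 3: tagging it preposition would leave rule 3 unsatisfiable, so it must be adverb.
Position 4: tagging it preposition would leave rule 3 unsatisfiable, so it must be adverb.
Position 7: tagging it determiner would leave rule 1 unsatisfiable, so it must be preposition.
That leaves exactly one tagging: verb adjective adverb adverb adverb adjective preposition.
Check: rule 1 ok; rule 2 ok; rule 3 ok; rule 4 ok; rule 5 ok.

verb adjective adverb adverb adverb adjective preposition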